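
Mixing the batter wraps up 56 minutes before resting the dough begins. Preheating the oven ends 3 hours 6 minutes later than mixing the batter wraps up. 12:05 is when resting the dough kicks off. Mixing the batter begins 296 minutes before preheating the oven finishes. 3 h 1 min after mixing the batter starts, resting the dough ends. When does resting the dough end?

Mixing the batter ends at 12:05 − 56 min = 11:09.
Preheating the oven ends at 11:09 + 186 min = 14:15.
Mixing the batter starts at 14:15 − 296 min = 09:19.
Resting the dough ends at 09:19 + 181 min = 12:20.

12:20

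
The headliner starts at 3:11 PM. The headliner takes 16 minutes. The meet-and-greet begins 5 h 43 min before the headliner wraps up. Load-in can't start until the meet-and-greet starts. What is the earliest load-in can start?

9:44 AM

The headliner ends at 3:11 PM + 16 min = 3:27 PM.
The meet-and-greet starts at 3:27 PM − 343 min = 9:44 AM.
Load-in is bounded by the meet-and-greet, so the earliest it can start is 9:44 AM.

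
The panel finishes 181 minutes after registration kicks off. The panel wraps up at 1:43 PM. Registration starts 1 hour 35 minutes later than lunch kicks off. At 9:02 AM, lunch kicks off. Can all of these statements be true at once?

No

Registration starts at 9:02 AM + 95 min = 10:37 AM.
The panel ends at 10:37 AM + 181 min = 1:38 PM.
But the panel is also said to end at 1:43 PM — a 5-minute conflict.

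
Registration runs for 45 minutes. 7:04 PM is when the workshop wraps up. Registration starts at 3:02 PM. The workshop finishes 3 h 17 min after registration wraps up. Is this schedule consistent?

Yes

Registration ends at 3:02 PM + 45 min = 3:47 PM.
The workshop ends at 3:47 PM + 197 min = 7:04 PM.
That matches the stated 7:04 PM, so the schedule is consistent.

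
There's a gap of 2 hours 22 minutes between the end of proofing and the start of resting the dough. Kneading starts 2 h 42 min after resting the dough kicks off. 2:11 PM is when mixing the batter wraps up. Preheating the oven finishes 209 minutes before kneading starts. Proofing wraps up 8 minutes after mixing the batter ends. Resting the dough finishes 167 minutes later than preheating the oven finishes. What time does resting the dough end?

6:41 PM

Proofing ends at 2:11 PM + 8 min = 2:19 PM.
Resting the dough starts at 2:19 PM + 142 min = 4:41 PM.
Kneading starts at 4:41 PM + 162 min = 7:23 PM.
Preheating the oven ends at 7:23 PM − 209 min = 3:54 PM.
Resting the dough ends at 3:54 PM + 167 min = 6:41 PM.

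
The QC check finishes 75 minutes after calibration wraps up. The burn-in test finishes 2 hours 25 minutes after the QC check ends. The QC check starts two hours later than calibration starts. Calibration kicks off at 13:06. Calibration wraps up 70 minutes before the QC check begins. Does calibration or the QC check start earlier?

The QC check starts at 13:06 + 120 min = 15:06.
Calibration starts at 13:06 and the QC check starts at 15:06, so calibration is first.

calibration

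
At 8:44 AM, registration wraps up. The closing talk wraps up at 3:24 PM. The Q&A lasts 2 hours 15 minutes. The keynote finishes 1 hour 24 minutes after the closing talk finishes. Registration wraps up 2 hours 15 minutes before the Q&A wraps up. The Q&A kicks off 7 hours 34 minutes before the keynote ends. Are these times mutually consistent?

The keynote ends at 3:24 PM + 84 min = 4:48 PM.
The Q&A starts at 4:48 PM − 454 min = 9:14 AM.
The Q&A ends at 9:14 AM + 135 min = 11:29 AM.
Registration ends at 11:29 AM − 135 min = 9:14 AM.
But registration is also said to end at 8:44 AM — a 30-minute conflict.

No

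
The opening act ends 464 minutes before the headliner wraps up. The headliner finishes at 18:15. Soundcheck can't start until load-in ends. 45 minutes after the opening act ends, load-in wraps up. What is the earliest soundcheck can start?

The opening act ends at 18:15 − 464 min = 10:31.
Load-in ends at 10:31 + 45 min = 11:16.
Soundcheck is bounded by load-in, so the earliest it can start is 11:16.

11:16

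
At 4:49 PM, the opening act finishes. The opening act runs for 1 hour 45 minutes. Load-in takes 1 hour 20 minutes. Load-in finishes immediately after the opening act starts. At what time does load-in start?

The opening act starts at 4:49 PM − 105 min = 3:04 PM.
So load-in ends at 3:04 PM.
Load-in starts at 3:04 PM − 80 min = 1:44 PM.

1:44 PM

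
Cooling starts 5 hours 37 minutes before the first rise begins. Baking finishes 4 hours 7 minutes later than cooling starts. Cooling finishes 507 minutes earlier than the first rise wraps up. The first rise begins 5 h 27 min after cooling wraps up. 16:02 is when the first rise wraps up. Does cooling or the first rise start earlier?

Cooling ends at 16:02 − 507 min = 07:35.
The first rise starts at 07:35 + 327 min = 13:02.
Cooling starts at 13:02 − 337 min = 07:25.
Cooling starts at 07:25 and the first rise starts at 13:02, so cooling is first.

cooling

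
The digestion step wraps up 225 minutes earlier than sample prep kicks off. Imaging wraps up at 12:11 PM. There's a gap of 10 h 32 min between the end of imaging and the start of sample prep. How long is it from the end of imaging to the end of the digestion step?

6 hours 47 minutes

Sample prep starts at 12:11 PM + 632 min = 10:43 PM.
The digestion step ends at 10:43 PM − 225 min = 6:58 PM.
From 12:11 PM to 6:58 PM is 6 hours 47 minutes.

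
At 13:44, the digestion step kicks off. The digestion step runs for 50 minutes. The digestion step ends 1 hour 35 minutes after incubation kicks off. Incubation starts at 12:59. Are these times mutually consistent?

The digestion step ends at 12:59 + 95 min = 14:34.
The digestion step starts at 14:34 − 50 min = 13:44.
That matches the stated 13:44, so the schedule is consistent.

Yes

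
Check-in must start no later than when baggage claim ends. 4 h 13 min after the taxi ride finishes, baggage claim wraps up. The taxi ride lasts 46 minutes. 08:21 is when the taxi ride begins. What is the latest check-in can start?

The taxi ride ends at 08:21 + 46 min = 09:07.
Baggage claim ends at 09:07 + 253 min = 13:20.
Check-in is bounded by baggage claim, so the latest it can start is 13:20.

13:20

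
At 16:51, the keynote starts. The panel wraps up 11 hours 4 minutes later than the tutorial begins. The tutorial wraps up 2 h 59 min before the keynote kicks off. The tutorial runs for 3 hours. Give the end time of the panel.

21:56

The tutorial ends at 16:51 − 179 min = 13:52.
The tutorial starts at 13:52 − 180 min = 10:52.
The panel ends at 10:52 + 664 min = 21:56.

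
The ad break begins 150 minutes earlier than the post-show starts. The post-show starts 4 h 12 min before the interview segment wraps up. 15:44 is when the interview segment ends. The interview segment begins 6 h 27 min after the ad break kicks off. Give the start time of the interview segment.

The post-show starts at 15:44 − 252 min = 11:32.
The ad break starts at 11:32 − 150 min = 09:02.
The interview segment starts at 09:02 + 387 min = 15:29.

15:29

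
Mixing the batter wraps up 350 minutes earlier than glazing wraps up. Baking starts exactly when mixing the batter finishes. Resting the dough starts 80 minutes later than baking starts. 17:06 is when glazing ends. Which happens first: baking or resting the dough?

baking

Mixing the batter ends at 17:06 − 350 min = 11:16.
So baking starts at 11:16.
Resting the dough starts at 11:16 + 80 min = 12:36.
Baking starts at 11:16 and resting the dough starts at 12:36, so baking is first.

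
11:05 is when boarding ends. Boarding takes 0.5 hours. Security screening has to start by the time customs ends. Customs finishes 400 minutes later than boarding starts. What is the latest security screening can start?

17:15

Boarding starts at 11:05 − 30 min = 10:35.
Customs ends at 10:35 + 400 min = 17:15.
Security screening is bounded by customs, so the latest it can start is 17:15.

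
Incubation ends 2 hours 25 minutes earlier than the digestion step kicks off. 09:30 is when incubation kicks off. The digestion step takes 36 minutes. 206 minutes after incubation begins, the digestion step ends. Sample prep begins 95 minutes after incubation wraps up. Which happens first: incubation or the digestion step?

incubation

The digestion step ends at 09:30 + 206 min = 12:56.
The digestion step starts at 12:56 − 36 min = 12:20.
Incubation starts at 09:30 and the digestion step starts at 12:20, so incubation is first.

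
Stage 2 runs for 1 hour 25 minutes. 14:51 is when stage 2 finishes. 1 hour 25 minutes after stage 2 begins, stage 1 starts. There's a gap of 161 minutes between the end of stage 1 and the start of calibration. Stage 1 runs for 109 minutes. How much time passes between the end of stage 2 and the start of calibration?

Stage 2 starts at 14:51 − 85 min = 13:26.
Stage 1 starts at 13:26 + 85 min = 14:51.
Stage 1 ends at 14:51 + 109 min = 16:40.
Calibration starts at 16:40 + 161 min = 19:21.
From 14:51 to 19:21 is 4.5 hours.

4.5 hours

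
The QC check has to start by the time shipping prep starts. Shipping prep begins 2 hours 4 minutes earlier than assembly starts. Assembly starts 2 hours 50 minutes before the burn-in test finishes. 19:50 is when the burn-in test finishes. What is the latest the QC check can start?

14:56

Assembly starts at 19:50 − 170 min = 17:00.
Shipping prep starts at 17:00 − 124 min = 14:56.
The QC check is bounded by shipping prep, so the latest it can start is 14:56.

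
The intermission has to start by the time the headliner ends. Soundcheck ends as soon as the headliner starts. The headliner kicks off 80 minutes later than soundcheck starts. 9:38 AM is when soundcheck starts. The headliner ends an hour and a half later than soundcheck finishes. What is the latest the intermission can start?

12:28 PM

The headliner starts at 9:38 AM + 80 min = 10:58 AM.
So soundcheck ends at 10:58 AM.
The headliner ends at 10:58 AM + 90 min = 12:28 PM.
The intermission is bounded by the headliner, so the latest it can start is 12:28 PM.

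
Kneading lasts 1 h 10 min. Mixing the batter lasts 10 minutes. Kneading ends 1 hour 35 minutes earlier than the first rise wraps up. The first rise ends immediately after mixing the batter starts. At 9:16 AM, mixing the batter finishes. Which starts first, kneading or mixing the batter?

Mixing the batter starts at 9:16 AM − 10 min = 9:06 AM.
So the first rise ends at 9:06 AM.
Kneading ends at 9:06 AM − 95 min = 7:31 AM.
Kneading starts at 7:31 AM − 70 min = 6:21 AM.
Kneading starts at 6:21 AM and mixing the batter starts at 9:06 AM, so kneading is first.

kneading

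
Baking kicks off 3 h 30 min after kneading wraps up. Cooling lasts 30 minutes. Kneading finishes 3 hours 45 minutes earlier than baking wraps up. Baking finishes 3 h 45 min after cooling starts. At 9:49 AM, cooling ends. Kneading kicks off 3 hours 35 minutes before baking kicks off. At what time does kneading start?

9:14 AM

Cooling starts at 9:49 AM − 30 min = 9:19 AM.
Baking ends at 9:19 AM + 225 min = 1:04 PM.
Kneading ends at 1:04 PM − 225 min = 9:19 AM.
Baking starts at 9:19 AM + 210 min = 12:49 PM.
Kneading starts at 12:49 PM − 215 min = 9:14 AM.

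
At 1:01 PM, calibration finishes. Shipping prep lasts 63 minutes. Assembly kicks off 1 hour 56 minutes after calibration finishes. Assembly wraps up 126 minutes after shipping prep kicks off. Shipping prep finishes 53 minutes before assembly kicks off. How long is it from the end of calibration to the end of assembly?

2 hours 6 minutes

Assembly starts at 1:01 PM + 116 min = 2:57 PM.
Shipping prep ends at 2:57 PM − 53 min = 2:04 PM.
Shipping prep starts at 2:04 PM − 63 min = 1:01 PM.
Assembly ends at 1:01 PM + 126 min = 3:07 PM.
From 1:01 PM to 3:07 PM is 2 hours 6 minutes.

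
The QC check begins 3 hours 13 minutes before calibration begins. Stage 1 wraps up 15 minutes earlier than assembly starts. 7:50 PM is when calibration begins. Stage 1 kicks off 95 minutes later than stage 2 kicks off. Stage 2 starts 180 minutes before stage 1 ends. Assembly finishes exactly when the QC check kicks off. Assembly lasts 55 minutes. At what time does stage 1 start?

The QC check starts at 7:50 PM − 193 min = 4:37 PM.
So assembly ends at 4:37 PM.
Assembly starts at 4:37 PM − 55 min = 3:42 PM.
Stage 1 ends at 3:42 PM − 15 min = 3:27 PM.
Stage 2 starts at 3:27 PM − 180 min = 12:27 PM.
Stage 1 starts at 12:27 PM + 95 min = 2:02 PM.

2:02 PM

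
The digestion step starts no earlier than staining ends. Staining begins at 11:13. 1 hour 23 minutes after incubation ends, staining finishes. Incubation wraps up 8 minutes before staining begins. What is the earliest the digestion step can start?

12:28

Incubation ends at 11:13 − 8 min = 11:05.
Staining ends at 11:05 + 83 min = 12:28.
The digestion step is bounded by staining, so the earliest it can start is 12:28.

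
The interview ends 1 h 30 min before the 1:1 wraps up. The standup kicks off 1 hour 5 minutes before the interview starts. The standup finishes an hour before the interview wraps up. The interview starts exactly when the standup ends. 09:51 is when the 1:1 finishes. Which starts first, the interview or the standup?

The interview ends at 09:51 − 90 min = 08:21.
The standup ends at 08:21 − 60 min = 07:21.
So the interview starts at 07:21.
The standup starts at 07:21 − 65 min = 06:16.
The interview starts at 07:21 and the standup starts at 06:16, so the standup is first.

the standup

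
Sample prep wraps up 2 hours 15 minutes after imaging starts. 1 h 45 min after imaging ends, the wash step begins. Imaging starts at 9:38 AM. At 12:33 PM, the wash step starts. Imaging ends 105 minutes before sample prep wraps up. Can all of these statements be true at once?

Sample prep ends at 9:38 AM + 135 min = 11:53 AM.
Imaging ends at 11:53 AM − 105 min = 10:08 AM.
The wash step starts at 10:08 AM + 105 min = 11:53 AM.
But the wash step is also said to start at 12:33 PM — a 40-minute conflict.

No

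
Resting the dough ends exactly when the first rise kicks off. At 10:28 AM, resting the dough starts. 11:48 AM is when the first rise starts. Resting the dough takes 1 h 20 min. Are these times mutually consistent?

Resting the dough ends at 11:48 AM.
Resting the dough starts at 11:48 AM − 80 min = 10:28 AM.
That matches the stated 10:28 AM, so the schedule is consistent.

Yes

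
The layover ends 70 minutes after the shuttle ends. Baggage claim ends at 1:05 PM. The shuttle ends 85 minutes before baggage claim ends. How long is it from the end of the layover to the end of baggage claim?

The shuttle ends at 1:05 PM − 85 min = 11:40 AM.
The layover ends at 11:40 AM + 70 min = 12:50 PM.
From 12:50 PM to 1:05 PM is 15 minutes.

15 minutes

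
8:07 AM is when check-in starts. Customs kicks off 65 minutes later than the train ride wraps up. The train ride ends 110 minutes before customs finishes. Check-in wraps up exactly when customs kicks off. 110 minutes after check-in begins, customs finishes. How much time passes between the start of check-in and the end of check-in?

Customs ends at 8:07 AM + 110 min = 9:57 AM.
The train ride ends at 9:57 AM − 110 min = 8:07 AM.
Customs starts at 8:07 AM + 65 min = 9:12 AM.
So check-in ends at 9:12 AM.
From 8:07 AM to 9:12 AM is 1 hour 5 minutes.

1 hour 5 minutes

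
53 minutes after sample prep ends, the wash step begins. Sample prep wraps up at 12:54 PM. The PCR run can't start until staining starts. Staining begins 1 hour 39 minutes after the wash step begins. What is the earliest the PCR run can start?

The wash step starts at 12:54 PM + 53 min = 1:47 PM.
Staining starts at 1:47 PM + 99 min = 3:26 PM.
The PCR run is bounded by staining, so the earliest it can start is 3:26 PM.

3:26 PM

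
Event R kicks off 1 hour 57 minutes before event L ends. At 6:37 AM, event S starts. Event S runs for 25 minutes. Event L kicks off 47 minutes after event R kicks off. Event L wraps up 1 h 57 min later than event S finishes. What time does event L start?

Event S ends at 6:37 AM + 25 min = 7:02 AM.
Event L ends at 7:02 AM + 117 min = 8:59 AM.
Event R starts at 8:59 AM − 117 min = 7:02 AM.
Event L starts at 7:02 AM + 47 min = 7:49 AM.

7:49 AM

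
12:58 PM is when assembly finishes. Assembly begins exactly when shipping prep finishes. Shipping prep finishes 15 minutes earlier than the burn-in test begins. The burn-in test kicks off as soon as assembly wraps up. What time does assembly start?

12:43 PM

The burn-in test starts at 12:58 PM.
Shipping prep ends at 12:58 PM − 15 min = 12:43 PM.
So assembly starts at 12:43 PM.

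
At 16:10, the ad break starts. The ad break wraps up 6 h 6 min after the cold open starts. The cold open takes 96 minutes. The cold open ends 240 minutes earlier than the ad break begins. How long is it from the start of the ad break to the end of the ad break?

half an hour

The cold open ends at 16:10 − 240 min = 12:10.
The cold open starts at 12:10 − 96 min = 10:34.
The ad break ends at 10:34 + 366 min = 16:40.
From 16:10 to 16:40 is half an hour.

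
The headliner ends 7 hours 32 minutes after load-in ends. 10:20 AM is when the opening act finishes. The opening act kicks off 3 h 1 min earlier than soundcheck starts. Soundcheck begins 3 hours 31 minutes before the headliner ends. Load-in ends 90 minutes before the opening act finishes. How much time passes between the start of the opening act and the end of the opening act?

half an hour

Load-in ends at 10:20 AM − 90 min = 8:50 AM.
The headliner ends at 8:50 AM + 452 min = 4:22 PM.
Soundcheck starts at 4:22 PM − 211 min = 12:51 PM.
The opening act starts at 12:51 PM − 181 min = 9:50 AM.
From 9:50 AM to 10:20 AM is half an hour.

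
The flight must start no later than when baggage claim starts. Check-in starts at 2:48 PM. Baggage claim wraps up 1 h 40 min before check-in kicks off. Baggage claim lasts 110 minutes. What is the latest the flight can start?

11:18 AM

Baggage claim ends at 2:48 PM − 100 min = 1:08 PM.
Baggage claim starts at 1:08 PM − 110 min = 11:18 AM.
The flight is bounded by baggage claim, so the latest it can start is 11:18 AM.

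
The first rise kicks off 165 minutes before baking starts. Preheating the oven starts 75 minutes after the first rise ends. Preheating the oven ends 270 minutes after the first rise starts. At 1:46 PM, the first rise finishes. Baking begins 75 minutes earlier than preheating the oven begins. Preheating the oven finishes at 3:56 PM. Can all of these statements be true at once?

No

Preheating the oven starts at 1:46 PM + 75 min = 3:01 PM.
Baking starts at 3:01 PM − 75 min = 1:46 PM.
The first rise starts at 1:46 PM − 165 min = 11:01 AM.
Preheating the oven ends at 11:01 AM + 270 min = 3:31 PM.
But preheating the oven is also said to end at 3:56 PM — a 25-minute conflict.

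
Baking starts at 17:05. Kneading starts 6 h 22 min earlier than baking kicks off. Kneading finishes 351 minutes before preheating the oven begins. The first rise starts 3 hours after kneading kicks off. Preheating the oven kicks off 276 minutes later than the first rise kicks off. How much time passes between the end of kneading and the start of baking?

Kneading starts at 17:05 − 382 min = 10:43.
The first rise starts at 10:43 + 180 min = 13:43.
Preheating the oven starts at 13:43 + 276 min = 18:19.
Kneading ends at 18:19 − 351 min = 12:28.
From 12:28 to 17:05 is 4 hours 37 minutes.

4 hours 37 minutes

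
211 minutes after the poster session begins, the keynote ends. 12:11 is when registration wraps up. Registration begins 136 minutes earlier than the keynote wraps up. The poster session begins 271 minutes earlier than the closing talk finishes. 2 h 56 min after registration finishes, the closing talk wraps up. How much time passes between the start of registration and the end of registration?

20 minutes

The closing talk ends at 12:11 + 176 min = 15:07.
The poster session starts at 15:07 − 271 min = 10:36.
The keynote ends at 10:36 + 211 min = 14:07.
Registration starts at 14:07 − 136 min = 11:51.
From 11:51 to 12:11 is 20 minutes.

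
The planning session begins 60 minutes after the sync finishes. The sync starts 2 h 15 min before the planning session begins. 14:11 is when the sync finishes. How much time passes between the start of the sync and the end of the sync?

The planning session starts at 14:11 + 60 min = 15:11.
The sync starts at 15:11 − 135 min = 12:56.
From 12:56 to 14:11 is 1 hour 15 minutes.

1 hour 15 minutes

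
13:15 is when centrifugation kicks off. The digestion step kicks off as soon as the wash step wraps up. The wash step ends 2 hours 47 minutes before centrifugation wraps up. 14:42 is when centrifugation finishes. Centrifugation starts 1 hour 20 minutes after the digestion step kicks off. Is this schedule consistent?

Yes

The wash step ends at 14:42 − 167 min = 11:55.
So the digestion step starts at 11:55.
Centrifugation starts at 11:55 + 80 min = 13:15.
That matches the stated 13:15, so the schedule is consistent.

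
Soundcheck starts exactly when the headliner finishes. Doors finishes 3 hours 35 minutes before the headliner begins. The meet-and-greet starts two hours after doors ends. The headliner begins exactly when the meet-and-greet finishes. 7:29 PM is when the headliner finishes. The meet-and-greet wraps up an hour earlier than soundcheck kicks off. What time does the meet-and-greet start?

Soundcheck starts at 7:29 PM.
The meet-and-greet ends at 7:29 PM − 60 min = 6:29 PM.
So the headliner starts at 6:29 PM.
Doors ends at 6:29 PM − 215 min = 2:54 PM.
The meet-and-greet starts at 2:54 PM + 120 min = 4:54 PM.

4:54 PM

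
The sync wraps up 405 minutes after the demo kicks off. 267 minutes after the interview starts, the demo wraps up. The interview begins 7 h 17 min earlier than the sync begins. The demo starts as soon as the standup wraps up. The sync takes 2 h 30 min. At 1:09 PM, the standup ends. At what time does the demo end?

The demo starts at 1:09 PM.
The sync ends at 1:09 PM + 405 min = 7:54 PM.
The sync starts at 7:54 PM − 150 min = 5:24 PM.
The interview starts at 5:24 PM − 437 min = 10:07 AM.
The demo ends at 10:07 AM + 267 min = 2:34 PM.

2:34 PM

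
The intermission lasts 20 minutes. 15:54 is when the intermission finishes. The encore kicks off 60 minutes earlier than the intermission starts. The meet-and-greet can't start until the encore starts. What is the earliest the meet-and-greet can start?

The intermission starts at 15:54 − 20 min = 15:34.
The encore starts at 15:34 − 60 min = 14:34.
The meet-and-greet is bounded by the encore, so the earliest it can start is 14:34.

14:34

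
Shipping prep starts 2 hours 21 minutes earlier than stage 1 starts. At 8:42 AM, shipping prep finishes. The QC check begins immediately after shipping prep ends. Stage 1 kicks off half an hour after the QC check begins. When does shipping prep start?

6:51 AM

The QC check starts at 8:42 AM.
Stage 1 starts at 8:42 AM + 30 min = 9:12 AM.
Shipping prep starts at 9:12 AM − 141 min = 6:51 AM.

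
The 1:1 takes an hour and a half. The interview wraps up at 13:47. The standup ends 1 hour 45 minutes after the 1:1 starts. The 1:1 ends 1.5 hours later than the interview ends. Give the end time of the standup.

The 1:1 ends at 13:47 + 90 min = 15:17.
The 1:1 starts at 15:17 − 90 min = 13:47.
The standup ends at 13:47 + 105 min = 15:32.

15:32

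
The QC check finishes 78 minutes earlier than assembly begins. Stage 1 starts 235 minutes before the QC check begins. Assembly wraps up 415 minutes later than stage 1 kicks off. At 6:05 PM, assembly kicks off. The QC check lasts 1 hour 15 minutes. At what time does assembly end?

6:32 PM

The QC check ends at 6:05 PM − 78 min = 4:47 PM.
The QC check starts at 4:47 PM − 75 min = 3:32 PM.
Stage 1 starts at 3:32 PM − 235 min = 11:37 AM.
Assembly ends at 11:37 AM + 415 min = 6:32 PM.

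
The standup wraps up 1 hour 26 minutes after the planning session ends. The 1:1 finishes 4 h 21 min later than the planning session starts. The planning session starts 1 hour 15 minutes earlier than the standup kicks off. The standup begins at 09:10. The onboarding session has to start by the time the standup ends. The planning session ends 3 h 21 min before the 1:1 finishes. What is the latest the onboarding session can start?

The planning session starts at 09:10 − 75 min = 07:55.
The 1:1 ends at 07:55 + 261 min = 12:16.
The planning session ends at 12:16 − 201 min = 08:55.
The standup ends at 08:55 + 86 min = 10:21.
The onboarding session is bounded by the standup, so the latest it can start is 10:21.

10:21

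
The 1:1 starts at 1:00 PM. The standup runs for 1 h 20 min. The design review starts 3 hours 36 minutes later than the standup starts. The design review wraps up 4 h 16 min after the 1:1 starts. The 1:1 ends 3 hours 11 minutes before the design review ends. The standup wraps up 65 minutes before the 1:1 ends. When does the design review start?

3:16 PM

The design review ends at 1:00 PM + 256 min = 5:16 PM.
The 1:1 ends at 5:16 PM − 191 min = 2:05 PM.
The standup ends at 2:05 PM − 65 min = 1:00 PM.
The standup starts at 1:00 PM − 80 min = 11:40 AM.
The design review starts at 11:40 AM + 216 min = 3:16 PM.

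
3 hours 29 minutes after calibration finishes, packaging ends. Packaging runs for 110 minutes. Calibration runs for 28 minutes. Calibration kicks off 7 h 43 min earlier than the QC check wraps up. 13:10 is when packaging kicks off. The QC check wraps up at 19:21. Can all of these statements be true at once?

Calibration starts at 19:21 − 463 min = 11:38.
Calibration ends at 11:38 + 28 min = 12:06.
Packaging ends at 12:06 + 209 min = 15:35.
Packaging starts at 15:35 − 110 min = 13:45.
But packaging is also said to start at 13:10 — a 35-minute conflict.

No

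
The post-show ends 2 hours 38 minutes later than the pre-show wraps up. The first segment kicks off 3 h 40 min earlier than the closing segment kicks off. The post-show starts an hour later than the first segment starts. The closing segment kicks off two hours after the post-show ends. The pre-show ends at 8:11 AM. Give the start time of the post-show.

10:09 AM

The post-show ends at 8:11 AM + 158 min = 10:49 AM.
The closing segment starts at 10:49 AM + 120 min = 12:49 PM.
The first segment starts at 12:49 PM − 220 min = 9:09 AM.
The post-show starts at 9:09 AM + 60 min = 10:09 AM.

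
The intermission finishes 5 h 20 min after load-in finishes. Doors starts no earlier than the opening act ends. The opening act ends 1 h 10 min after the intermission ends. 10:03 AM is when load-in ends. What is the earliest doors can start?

The intermission ends at 10:03 AM + 320 min = 3:23 PM.
The opening act ends at 3:23 PM + 70 min = 4:33 PM.
Doors is bounded by the opening act, so the earliest it can start is 4:33 PM.

4:33 PM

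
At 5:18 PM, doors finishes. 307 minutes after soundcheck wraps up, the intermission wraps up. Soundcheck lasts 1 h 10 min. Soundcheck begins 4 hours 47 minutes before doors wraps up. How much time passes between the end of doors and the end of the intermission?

Soundcheck starts at 5:18 PM − 287 min = 12:31 PM.
Soundcheck ends at 12:31 PM + 70 min = 1:41 PM.
The intermission ends at 1:41 PM + 307 min = 6:48 PM.
From 5:18 PM to 6:48 PM is 1 hour 30 minutes.

1 hour 30 minutes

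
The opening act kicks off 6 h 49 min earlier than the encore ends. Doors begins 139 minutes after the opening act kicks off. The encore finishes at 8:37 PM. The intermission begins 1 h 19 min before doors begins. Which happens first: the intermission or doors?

The opening act starts at 8:37 PM − 409 min = 1:48 PM.
Doors starts at 1:48 PM + 139 min = 4:07 PM.
The intermission starts at 4:07 PM − 79 min = 2:48 PM.
The intermission starts at 2:48 PM and doors starts at 4:07 PM, so the intermission is first.

the intermission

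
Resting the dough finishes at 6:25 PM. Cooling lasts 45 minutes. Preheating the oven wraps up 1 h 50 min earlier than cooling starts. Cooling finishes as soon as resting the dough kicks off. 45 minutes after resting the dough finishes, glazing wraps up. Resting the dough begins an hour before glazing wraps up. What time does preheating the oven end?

Glazing ends at 6:25 PM + 45 min = 7:10 PM.
Resting the dough starts at 7:10 PM − 60 min = 6:10 PM.
So cooling ends at 6:10 PM.
Cooling starts at 6:10 PM − 45 min = 5:25 PM.
Preheating the oven ends at 5:25 PM − 110 min = 3:35 PM.

3:35 PM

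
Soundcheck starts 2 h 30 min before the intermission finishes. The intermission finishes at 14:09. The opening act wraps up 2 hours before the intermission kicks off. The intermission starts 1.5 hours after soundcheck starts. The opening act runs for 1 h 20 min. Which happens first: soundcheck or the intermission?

soundcheck

Soundcheck starts at 14:09 − 150 min = 11:39.
The intermission starts at 11:39 + 90 min = 13:09.
Soundcheck starts at 11:39 and the intermission starts at 13:09, so soundcheck is first.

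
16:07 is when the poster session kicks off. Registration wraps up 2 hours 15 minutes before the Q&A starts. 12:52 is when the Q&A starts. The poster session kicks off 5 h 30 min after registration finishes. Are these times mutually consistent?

Yes

Registration ends at 12:52 − 135 min = 10:37.
The poster session starts at 10:37 + 330 min = 16:07.
That matches the stated 16:07, so the schedule is consistent.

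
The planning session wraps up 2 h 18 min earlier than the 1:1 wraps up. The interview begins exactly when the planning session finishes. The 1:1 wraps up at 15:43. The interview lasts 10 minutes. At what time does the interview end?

13:35

The planning session ends at 15:43 − 138 min = 13:25.
So the interview starts at 13:25.
The interview ends at 13:25 + 10 min = 13:35.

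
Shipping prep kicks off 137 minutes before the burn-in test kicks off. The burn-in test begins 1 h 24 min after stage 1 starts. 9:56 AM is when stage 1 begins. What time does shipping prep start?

The burn-in test starts at 9:56 AM + 84 min = 11:20 AM.
Shipping prep starts at 11:20 AM − 137 min = 9:03 AM.

9:03 AM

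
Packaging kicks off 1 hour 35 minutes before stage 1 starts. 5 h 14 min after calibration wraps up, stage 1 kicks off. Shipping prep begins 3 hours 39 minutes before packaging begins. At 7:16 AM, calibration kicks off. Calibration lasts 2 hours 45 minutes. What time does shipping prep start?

Calibration ends at 7:16 AM + 165 min = 10:01 AM.
Stage 1 starts at 10:01 AM + 314 min = 3:15 PM.
Packaging starts at 3:15 PM − 95 min = 1:40 PM.
Shipping prep starts at 1:40 PM − 219 min = 10:01 AM.

10:01 AM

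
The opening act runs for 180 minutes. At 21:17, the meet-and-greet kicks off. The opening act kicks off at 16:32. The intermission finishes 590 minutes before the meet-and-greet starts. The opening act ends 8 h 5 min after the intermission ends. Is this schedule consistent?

The intermission ends at 21:17 − 590 min = 11:27.
The opening act ends at 11:27 + 485 min = 19:32.
The opening act starts at 19:32 − 180 min = 16:32.
That matches the stated 16:32, so the schedule is consistent.

Yes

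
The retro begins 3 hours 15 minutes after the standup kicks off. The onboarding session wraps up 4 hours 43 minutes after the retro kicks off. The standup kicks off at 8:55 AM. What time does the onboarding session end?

4:53 PM

The retro starts at 8:55 AM + 195 min = 12:10 PM.
The onboarding session ends at 12:10 PM + 283 min = 4:53 PM.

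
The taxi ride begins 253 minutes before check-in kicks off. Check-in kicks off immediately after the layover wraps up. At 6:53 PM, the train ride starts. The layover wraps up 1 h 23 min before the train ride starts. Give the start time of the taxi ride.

1:17 PM

The layover ends at 6:53 PM − 83 min = 5:30 PM.
So check-in starts at 5:30 PM.
The taxi ride starts at 5:30 PM − 253 min = 1:17 PM.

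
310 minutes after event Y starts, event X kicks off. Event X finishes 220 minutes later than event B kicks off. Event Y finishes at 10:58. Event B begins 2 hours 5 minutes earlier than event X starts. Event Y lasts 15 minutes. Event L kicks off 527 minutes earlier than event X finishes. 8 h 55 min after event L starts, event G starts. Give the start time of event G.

17:36

Event Y starts at 10:58 − 15 min = 10:43.
Event X starts at 10:43 + 310 min = 15:53.
Event B starts at 15:53 − 125 min = 13:48.
Event X ends at 13:48 + 220 min = 17:28.
Event L starts at 17:28 − 527 min = 08:41.
Event G starts at 08:41 + 535 min = 17:36.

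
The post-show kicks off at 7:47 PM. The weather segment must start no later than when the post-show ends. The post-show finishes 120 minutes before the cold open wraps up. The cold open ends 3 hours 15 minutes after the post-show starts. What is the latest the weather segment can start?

The cold open ends at 7:47 PM + 195 min = 11:02 PM.
The post-show ends at 11:02 PM − 120 min = 9:02 PM.
The weather segment is bounded by the post-show, so the latest it can start is 9:02 PM.

9:02 PM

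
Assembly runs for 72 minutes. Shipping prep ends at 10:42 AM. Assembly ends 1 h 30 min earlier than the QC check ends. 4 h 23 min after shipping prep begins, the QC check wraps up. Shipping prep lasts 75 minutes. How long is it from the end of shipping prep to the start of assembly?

Shipping prep starts at 10:42 AM − 75 min = 9:27 AM.
The QC check ends at 9:27 AM + 263 min = 1:50 PM.
Assembly ends at 1:50 PM − 90 min = 12:20 PM.
Assembly starts at 12:20 PM − 72 min = 11:08 AM.
From 10:42 AM to 11:08 AM is 26 minutes.

26 minutes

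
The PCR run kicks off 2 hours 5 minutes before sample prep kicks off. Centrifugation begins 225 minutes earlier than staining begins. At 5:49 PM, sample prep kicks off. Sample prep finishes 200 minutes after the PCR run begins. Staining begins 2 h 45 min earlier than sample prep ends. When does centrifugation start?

12:34 PM

The PCR run starts at 5:49 PM − 125 min = 3:44 PM.
Sample prep ends at 3:44 PM + 200 min = 7:04 PM.
Staining starts at 7:04 PM − 165 min = 4:19 PM.
Centrifugation starts at 4:19 PM − 225 min = 12:34 PM.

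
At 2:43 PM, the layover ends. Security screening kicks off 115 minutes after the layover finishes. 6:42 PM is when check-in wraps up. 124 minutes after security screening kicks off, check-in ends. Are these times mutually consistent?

Security screening starts at 2:43 PM + 115 min = 4:38 PM.
Check-in ends at 4:38 PM + 124 min = 6:42 PM.
That matches the stated 6:42 PM, so the schedule is consistent.

Yes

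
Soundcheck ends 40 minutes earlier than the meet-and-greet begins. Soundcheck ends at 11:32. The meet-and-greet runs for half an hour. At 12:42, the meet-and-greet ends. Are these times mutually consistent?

The meet-and-greet starts at 12:42 − 30 min = 12:12.
Soundcheck ends at 12:12 − 40 min = 11:32.
That matches the stated 11:32, so the schedule is consistent.

Yes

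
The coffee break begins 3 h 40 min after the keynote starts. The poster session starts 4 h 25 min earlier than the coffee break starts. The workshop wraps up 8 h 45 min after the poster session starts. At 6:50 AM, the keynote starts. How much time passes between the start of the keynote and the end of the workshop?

8 hours

The coffee break starts at 6:50 AM + 220 min = 10:30 AM.
The poster session starts at 10:30 AM − 265 min = 6:05 AM.
The workshop ends at 6:05 AM + 525 min = 2:50 PM.
From 6:50 AM to 2:50 PM is 8 hours.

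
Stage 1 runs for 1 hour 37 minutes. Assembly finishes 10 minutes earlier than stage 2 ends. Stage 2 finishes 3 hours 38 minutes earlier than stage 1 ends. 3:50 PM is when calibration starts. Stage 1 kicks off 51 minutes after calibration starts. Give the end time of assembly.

Stage 1 starts at 3:50 PM + 51 min = 4:41 PM.
Stage 1 ends at 4:41 PM + 97 min = 6:18 PM.
Stage 2 ends at 6:18 PM − 218 min = 2:40 PM.
Assembly ends at 2:40 PM − 10 min = 2:30 PM.

2:30 PM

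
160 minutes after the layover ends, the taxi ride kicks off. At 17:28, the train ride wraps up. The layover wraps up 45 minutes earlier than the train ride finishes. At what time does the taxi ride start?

The layover ends at 17:28 − 45 min = 16:43.
The taxi ride starts at 16:43 + 160 min = 19:23.

19:23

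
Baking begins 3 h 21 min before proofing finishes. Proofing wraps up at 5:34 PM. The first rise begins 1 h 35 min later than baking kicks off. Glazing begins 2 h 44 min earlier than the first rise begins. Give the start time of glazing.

Baking starts at 5:34 PM − 201 min = 2:13 PM.
The first rise starts at 2:13 PM + 95 min = 3:48 PM.
Glazing starts at 3:48 PM − 164 min = 1:04 PM.

1:04 PM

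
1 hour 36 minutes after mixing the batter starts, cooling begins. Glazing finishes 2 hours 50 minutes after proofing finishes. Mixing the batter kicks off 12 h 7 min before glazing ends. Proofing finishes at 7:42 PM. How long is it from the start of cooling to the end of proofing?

Glazing ends at 7:42 PM + 170 min = 10:32 PM.
Mixing the batter starts at 10:32 PM − 727 min = 10:25 AM.
Cooling starts at 10:25 AM + 96 min = 12:01 PM.
From 12:01 PM to 7:42 PM is 7 h 41 min.

7 h 41 min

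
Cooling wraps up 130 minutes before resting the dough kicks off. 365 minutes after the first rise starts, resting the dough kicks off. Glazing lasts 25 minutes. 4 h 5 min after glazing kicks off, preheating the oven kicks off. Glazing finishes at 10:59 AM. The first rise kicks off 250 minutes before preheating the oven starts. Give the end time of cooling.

2:24 PM

Glazing starts at 10:59 AM − 25 min = 10:34 AM.
Preheating the oven starts at 10:34 AM + 245 min = 2:39 PM.
The first rise starts at 2:39 PM − 250 min = 10:29 AM.
Resting the dough starts at 10:29 AM + 365 min = 4:34 PM.
Cooling ends at 4:34 PM − 130 min = 2:24 PM.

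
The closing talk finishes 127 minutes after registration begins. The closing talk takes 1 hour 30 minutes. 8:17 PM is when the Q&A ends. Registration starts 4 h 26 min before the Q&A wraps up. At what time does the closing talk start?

Registration starts at 8:17 PM − 266 min = 3:51 PM.
The closing talk ends at 3:51 PM + 127 min = 5:58 PM.
The closing talk starts at 5:58 PM − 90 min = 4:28 PM.

4:28 PM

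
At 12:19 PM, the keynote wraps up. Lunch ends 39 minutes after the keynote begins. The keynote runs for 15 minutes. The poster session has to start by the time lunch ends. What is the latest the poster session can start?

The keynote starts at 12:19 PM − 15 min = 12:04 PM.
Lunch ends at 12:04 PM + 39 min = 12:43 PM.
The poster session is bounded by lunch, so the latest it can start is 12:43 PM.

12:43 PM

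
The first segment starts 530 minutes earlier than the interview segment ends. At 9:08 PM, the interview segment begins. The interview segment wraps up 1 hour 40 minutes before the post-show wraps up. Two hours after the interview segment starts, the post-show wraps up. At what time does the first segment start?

The post-show ends at 9:08 PM + 120 min = 11:08 PM.
The interview segment ends at 11:08 PM − 100 min = 9:28 PM.
The first segment starts at 9:28 PM − 530 min = 12:38 PM.

12:38 PM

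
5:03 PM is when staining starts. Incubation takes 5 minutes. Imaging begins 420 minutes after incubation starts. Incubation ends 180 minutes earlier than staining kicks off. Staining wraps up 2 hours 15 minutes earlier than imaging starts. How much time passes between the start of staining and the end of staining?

Incubation ends at 5:03 PM − 180 min = 2:03 PM.
Incubation starts at 2:03 PM − 5 min = 1:58 PM.
Imaging starts at 1:58 PM + 420 min = 8:58 PM.
Staining ends at 8:58 PM − 135 min = 6:43 PM.
From 5:03 PM to 6:43 PM is 1 h 40 min.

1 h 40 min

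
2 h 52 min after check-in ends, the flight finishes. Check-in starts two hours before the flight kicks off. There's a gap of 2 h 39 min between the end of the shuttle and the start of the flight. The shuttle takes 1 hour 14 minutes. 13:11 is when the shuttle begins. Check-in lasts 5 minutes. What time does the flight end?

18:01

The shuttle ends at 13:11 + 74 min = 14:25.
The flight starts at 14:25 + 159 min = 17:04.
Check-in starts at 17:04 − 120 min = 15:04.
Check-in ends at 15:04 + 5 min = 15:09.
The flight ends at 15:09 + 172 min = 18:01.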